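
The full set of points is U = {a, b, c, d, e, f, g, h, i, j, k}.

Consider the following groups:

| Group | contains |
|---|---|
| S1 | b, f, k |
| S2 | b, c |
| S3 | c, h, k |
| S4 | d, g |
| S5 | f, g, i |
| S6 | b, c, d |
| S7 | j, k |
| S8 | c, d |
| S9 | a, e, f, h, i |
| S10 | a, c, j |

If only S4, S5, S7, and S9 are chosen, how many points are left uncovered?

2

Union of S4, S5, S7, S9 = {a, d, e, f, g, h, i, j, k}.
Not covered: b, c — 2 points.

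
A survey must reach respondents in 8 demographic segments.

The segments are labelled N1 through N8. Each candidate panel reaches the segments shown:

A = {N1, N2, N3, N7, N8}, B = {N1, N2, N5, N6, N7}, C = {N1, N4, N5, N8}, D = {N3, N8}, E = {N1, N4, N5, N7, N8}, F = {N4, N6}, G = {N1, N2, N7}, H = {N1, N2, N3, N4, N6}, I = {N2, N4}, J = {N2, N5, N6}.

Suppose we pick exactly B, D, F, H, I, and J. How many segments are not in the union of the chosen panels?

0

Union of B, D, F, H, I, J = {N1, N2, N3, N4, N5, N6, N7, N8} — that's every segment, so 0 are uncovered.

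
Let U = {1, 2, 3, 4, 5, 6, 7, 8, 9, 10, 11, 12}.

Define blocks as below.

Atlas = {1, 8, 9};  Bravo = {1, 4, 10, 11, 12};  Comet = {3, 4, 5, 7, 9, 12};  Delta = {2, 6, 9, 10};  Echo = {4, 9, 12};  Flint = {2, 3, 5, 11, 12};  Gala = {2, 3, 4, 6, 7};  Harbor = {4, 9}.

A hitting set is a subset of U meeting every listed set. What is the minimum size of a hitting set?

3

H = {3, 9, 10} meets every block (each contains at least one member of H), and |H| = 3.
No choice of 2 points meets every block, so 3 is the minimum.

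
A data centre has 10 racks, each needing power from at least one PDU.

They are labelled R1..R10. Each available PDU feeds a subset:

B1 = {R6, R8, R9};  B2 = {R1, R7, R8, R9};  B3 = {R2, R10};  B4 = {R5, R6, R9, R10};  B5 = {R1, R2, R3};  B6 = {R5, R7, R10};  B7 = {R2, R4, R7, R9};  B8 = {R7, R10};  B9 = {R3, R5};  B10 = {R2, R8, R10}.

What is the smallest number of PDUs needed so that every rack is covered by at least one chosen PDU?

B2 and B4 and B7 and B9 together: B2 ∪ B4 ∪ B7 ∪ B9 = {R1, R2, R3, R4, R5, R6, R7, R8, R9, R10} — every rack is covered.
No 3 of the 10 PDUs cover everything (all 120 combinations miss at least one rack), so 4 is optimal.

4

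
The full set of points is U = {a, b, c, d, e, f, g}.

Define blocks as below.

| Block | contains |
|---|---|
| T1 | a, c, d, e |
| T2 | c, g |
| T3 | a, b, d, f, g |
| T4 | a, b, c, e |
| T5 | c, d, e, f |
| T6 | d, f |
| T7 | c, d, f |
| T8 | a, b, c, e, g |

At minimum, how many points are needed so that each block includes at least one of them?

The 2 points {c, f} hit every block.
The blocks T6, T8 are pairwise disjoint, so any hitting set needs a separate point for each — at least 2. Hence 2 is optimal.

2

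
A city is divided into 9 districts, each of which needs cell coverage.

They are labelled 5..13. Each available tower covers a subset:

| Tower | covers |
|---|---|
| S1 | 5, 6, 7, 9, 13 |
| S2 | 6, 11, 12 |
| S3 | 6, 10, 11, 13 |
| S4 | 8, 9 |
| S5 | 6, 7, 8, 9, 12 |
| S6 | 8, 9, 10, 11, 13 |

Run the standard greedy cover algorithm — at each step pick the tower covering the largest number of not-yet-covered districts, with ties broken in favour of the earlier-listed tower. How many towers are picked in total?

Greedy: pick S1 (covers 5 new) → pick S6 (covers 3 new) → pick S2 (covers 1 new). Total picks: 3.

3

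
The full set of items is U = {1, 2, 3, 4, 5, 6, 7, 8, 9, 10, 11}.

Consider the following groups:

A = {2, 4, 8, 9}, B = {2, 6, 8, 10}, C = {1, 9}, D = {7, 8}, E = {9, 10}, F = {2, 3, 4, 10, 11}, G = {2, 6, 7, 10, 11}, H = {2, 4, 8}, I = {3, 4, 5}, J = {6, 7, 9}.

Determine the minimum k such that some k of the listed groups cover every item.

4

C, D, G, and I cover everything between them: the union {1, 2, 3, 4, 5, 6, 7, 8, 9, 10, 11} is all of U.
No 3 of the 10 groups cover everything (all 120 combinations miss at least one item), so 4 is optimal.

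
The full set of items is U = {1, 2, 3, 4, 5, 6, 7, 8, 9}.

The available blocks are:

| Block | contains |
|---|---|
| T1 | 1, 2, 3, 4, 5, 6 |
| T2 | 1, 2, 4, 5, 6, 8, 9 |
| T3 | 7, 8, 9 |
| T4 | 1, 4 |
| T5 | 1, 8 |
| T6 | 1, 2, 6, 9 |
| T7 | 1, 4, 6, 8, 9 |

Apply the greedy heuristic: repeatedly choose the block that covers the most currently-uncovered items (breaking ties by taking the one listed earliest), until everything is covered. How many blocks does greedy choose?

3

Greedy: pick T2 (covers 7 new) → pick T1 (covers 1 new) → pick T3 (covers 1 new). Total picks: 3.
(The true minimum cover uses only 2 blocks, so greedy is not optimal here.)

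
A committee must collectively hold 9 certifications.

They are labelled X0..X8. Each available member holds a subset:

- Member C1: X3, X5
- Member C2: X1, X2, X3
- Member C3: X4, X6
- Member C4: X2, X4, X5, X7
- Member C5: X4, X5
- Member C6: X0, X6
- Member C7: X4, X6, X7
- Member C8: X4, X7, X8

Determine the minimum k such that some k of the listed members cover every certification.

4

Take {C2, C5, C6, C8}. Their union is {X0, X1, X2, X3, X4, X5, X6, X7, X8}, which is all 9 certifications.
No 3 of the 8 members cover everything (all 56 combinations miss at least one certification), so 4 is optimal.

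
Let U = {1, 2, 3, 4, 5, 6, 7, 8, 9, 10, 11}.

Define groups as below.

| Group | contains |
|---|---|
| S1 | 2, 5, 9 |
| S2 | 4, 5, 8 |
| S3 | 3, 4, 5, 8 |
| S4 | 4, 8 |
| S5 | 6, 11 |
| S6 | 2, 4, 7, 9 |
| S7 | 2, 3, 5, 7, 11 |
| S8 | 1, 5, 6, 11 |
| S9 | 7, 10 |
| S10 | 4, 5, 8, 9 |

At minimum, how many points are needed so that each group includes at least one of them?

4

The 4 points {4, 5, 10, 11} hit every group.
The groups S1, S4, S5, S9 are pairwise disjoint, so any hitting set needs a separate point for each — at least 4. Hence 4 is optimal.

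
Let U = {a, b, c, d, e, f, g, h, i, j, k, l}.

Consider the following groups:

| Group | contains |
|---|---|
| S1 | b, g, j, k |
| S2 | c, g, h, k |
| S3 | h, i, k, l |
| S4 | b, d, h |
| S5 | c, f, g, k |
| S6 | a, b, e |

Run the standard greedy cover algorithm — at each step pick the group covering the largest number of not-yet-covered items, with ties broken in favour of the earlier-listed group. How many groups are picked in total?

5

Greedy: pick S1 (covers 4 new) → pick S3 (covers 3 new) → pick S5 (covers 2 new) → pick S6 (covers 2 new) → pick S4 (covers 1 new). Total picks: 5.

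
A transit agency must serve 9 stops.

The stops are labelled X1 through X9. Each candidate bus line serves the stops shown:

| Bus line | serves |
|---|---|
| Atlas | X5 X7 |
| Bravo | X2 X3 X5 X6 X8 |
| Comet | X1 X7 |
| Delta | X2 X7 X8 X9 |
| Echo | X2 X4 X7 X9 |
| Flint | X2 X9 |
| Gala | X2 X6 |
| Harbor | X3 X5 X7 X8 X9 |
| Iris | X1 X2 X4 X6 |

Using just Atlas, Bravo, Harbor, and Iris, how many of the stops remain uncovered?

Union of Atlas, Bravo, Harbor, Iris = {X1, X2, X3, X4, X5, X6, X7, X8, X9} — that's every stop, so 0 are uncovered.

0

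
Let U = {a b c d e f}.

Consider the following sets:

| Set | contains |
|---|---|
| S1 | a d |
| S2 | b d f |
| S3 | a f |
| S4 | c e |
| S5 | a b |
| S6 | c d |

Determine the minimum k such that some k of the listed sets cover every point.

3

S2, S3, and S4 cover everything between them: the union {a, b, c, d, e, f} is all of U.
Only S4 contains e, so S4 is forced; the remaining 4 points need at least 2 more sets (each remaining set adds at most 3) — so at least 3 sets are needed, and 3 is optimal.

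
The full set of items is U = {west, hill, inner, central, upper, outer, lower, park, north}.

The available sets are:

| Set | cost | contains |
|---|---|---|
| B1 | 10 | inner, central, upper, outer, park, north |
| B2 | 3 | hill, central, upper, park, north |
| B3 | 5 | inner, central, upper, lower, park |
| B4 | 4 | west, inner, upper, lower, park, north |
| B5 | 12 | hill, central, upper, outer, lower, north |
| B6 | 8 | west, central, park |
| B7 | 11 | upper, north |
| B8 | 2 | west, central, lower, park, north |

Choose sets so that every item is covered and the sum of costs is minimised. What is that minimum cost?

B1, B2, B8 together cover every item (B1 ∪ B2 ∪ B8 = {west, hill, inner, central, upper, outer, lower, park, north}); total cost 10 + 3 + 2 = 15.
The greedy pick B8, B2, B4, B1 costs 19; no covering selection beats 15.

15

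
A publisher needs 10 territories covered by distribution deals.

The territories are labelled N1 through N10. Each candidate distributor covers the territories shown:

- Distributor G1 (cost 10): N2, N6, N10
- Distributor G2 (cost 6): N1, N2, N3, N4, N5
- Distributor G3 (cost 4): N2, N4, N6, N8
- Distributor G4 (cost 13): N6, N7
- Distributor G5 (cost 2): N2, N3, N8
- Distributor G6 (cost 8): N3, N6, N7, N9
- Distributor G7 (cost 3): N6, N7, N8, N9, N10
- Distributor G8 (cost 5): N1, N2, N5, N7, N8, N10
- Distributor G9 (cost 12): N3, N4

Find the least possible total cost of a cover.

9

G2, G7 together cover every territory (G2 ∪ G7 = {N1, N2, N3, N4, N5, N6, N7, N8, N9, N10}); total cost 6 + 3 = 9.
The greedy pick G7, G5, G2 costs 11; no covering selection beats 9.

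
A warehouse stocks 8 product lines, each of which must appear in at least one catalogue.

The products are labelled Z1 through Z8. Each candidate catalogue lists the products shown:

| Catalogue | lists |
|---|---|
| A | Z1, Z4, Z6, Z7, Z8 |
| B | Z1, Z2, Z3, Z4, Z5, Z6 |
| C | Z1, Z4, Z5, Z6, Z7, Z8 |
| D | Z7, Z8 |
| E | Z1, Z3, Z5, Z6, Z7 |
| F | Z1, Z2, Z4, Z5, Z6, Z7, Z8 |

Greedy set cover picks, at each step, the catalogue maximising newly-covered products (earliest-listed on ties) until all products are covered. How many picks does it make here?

2

Greedy: pick F (covers 7 new) → pick B (covers 1 new). Total picks: 2.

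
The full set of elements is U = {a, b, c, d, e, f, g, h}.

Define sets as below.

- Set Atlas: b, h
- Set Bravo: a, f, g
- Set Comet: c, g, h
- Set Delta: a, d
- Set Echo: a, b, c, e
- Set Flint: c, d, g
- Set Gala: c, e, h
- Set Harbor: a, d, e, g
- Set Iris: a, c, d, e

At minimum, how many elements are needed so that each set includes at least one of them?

3

T = {a, c, h} meets every set (each contains at least one member of T), and |T| = 3.
No choice of 2 elements meets every set, so 3 is the minimum.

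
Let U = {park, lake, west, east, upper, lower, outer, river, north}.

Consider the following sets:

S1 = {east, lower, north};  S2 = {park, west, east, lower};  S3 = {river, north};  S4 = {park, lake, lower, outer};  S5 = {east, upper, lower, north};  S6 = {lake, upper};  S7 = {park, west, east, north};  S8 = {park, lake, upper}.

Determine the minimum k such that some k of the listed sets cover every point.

S3 and S4 and S5 and S7 together: S3 ∪ S4 ∪ S5 ∪ S7 = {park, lake, west, east, upper, lower, outer, river, north} — every point is covered.
No 3 of the 8 sets cover everything (all 56 combinations miss at least one point), so 4 is optimal.

4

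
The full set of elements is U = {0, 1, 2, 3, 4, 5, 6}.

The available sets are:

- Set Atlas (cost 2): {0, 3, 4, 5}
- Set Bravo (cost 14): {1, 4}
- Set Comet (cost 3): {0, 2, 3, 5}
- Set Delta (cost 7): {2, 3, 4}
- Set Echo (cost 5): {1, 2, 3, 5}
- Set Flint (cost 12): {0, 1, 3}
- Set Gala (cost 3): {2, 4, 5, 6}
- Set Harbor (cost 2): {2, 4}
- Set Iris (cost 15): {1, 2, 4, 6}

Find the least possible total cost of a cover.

Atlas, Echo, Gala together cover every element (Atlas ∪ Echo ∪ Gala = {0, 1, 2, 3, 4, 5, 6}); total cost 2 + 5 + 3 = 10.
No covering selection has total cost below 10.

10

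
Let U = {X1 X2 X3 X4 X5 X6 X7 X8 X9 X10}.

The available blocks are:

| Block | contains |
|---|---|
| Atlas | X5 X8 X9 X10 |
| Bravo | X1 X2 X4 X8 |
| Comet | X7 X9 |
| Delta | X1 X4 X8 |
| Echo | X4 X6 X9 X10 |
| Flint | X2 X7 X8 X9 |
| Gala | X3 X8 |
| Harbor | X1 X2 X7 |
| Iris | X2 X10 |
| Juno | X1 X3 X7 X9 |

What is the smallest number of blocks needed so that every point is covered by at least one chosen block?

4

Take {Atlas, Echo, Gala, Harbor}. Their union is {X1, X2, X3, X4, X5, X6, X7, X8, X9, X10}, which is all 10 points.
No 3 of the 10 blocks cover everything (all 120 combinations miss at least one point), so 4 is optimal.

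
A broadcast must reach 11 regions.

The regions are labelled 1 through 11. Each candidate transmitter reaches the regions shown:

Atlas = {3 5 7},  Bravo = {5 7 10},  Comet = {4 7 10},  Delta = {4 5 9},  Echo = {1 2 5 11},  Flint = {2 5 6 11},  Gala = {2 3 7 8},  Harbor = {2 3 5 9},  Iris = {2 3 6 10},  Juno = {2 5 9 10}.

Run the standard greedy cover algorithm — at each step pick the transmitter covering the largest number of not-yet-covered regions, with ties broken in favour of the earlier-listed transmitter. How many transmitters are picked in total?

Greedy: pick Echo (covers 4 new) → pick Comet (covers 3 new) → pick Gala (covers 2 new) → pick Delta (covers 1 new) → pick Flint (covers 1 new). Total picks: 5.
(The true minimum cover uses only 4 transmitters, so greedy is not optimal here.)

5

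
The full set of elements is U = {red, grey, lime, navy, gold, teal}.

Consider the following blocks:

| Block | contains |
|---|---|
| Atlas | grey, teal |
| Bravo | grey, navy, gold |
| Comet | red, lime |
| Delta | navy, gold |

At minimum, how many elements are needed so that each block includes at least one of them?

3

The 3 elements {grey, lime, navy} hit every block.
The blocks Atlas, Comet, Delta are pairwise disjoint, so any hitting set needs a separate element for each — at least 3. Hence 3 is optimal.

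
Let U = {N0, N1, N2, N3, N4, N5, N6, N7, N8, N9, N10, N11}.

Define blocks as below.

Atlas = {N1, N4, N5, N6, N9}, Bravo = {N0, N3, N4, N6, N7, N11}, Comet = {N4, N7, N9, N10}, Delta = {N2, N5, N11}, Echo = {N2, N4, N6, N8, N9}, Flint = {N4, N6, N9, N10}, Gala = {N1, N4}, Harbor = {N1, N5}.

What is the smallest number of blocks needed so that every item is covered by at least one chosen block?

Atlas, Bravo, Comet, and Echo cover everything between them: the union {N0, N1, N2, N3, N4, N5, N6, N7, N8, N9, N10, N11} is all of U.
No 3 of the 8 blocks cover everything (all 56 combinations miss at least one item), so 4 is optimal.

4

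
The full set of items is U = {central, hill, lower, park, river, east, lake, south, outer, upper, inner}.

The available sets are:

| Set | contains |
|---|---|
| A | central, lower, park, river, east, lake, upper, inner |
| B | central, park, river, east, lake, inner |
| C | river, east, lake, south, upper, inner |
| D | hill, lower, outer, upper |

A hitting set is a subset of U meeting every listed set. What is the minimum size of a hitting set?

The 2 items {outer, inner} hit every set.
The sets B, D are pairwise disjoint, so any hitting set needs a separate item for each — at least 2. Hence 2 is optimal.

2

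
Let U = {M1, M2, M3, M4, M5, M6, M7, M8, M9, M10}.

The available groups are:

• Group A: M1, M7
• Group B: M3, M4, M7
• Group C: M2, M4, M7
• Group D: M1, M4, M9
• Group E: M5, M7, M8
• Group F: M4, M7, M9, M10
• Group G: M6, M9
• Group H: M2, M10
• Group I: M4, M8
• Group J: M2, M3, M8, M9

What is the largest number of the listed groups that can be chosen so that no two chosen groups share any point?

4

A, G, H, I are pairwise disjoint (A={M1,M7}; G={M6,M9}; H={M2,M10}; I={M4,M8}).
Every remaining group overlaps one of these, and no 5 of the listed groups are pairwise disjoint, so 4 is the maximum.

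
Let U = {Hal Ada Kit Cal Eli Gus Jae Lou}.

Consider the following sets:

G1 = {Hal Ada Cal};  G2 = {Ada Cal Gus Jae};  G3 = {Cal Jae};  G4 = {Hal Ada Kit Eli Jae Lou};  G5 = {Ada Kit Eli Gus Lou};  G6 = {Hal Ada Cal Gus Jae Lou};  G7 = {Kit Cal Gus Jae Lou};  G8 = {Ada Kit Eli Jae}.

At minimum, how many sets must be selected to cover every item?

Take {G2, G4}. Their union is {Hal, Ada, Kit, Cal, Eli, Gus, Jae, Lou}, which is all 8 items.
No single set has all 8 items (the largest, G4, has 6), so 2 is optimal.

2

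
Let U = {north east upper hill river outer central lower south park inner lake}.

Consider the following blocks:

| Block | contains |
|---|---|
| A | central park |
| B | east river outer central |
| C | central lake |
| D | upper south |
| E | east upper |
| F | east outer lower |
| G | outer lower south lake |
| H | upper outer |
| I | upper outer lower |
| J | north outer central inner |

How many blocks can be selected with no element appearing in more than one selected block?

3

C, D, F are pairwise disjoint (C={central,lake}; D={upper,south}; F={east,outer,lower}).
Every remaining block overlaps one of these, and no 4 of the listed blocks are pairwise disjoint, so 3 is the maximum.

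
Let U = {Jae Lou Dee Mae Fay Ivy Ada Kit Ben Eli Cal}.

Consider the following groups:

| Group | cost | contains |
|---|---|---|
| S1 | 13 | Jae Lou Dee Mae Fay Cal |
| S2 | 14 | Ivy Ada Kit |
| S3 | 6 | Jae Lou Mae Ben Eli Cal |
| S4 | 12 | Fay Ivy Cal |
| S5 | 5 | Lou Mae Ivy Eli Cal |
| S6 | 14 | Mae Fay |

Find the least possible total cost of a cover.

33

S1, S2, S3 together cover every element (S1 ∪ S2 ∪ S3 = {Jae, Lou, Dee, Mae, Fay, Ivy, Ada, Kit, Ben, Eli, Cal}); total cost 13 + 14 + 6 = 33.
No covering selection has total cost below 33.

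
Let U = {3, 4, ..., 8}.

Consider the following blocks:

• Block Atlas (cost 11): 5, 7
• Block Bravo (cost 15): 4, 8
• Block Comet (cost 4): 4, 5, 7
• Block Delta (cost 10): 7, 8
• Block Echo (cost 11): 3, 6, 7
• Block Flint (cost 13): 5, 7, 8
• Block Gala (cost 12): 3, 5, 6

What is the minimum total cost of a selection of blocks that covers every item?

Comet, Delta, Echo together cover every item (Comet ∪ Delta ∪ Echo = {3, 4, 5, 6, 7, 8}); total cost 4 + 10 + 11 = 25.
No covering selection has total cost below 25.

25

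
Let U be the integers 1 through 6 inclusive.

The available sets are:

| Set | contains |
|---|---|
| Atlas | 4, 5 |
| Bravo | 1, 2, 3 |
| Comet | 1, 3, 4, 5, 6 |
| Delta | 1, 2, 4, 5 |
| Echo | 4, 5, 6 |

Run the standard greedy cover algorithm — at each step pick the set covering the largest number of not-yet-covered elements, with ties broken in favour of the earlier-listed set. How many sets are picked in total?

Greedy: pick Comet (covers 5 new) → pick Bravo (covers 1 new). Total picks: 2.

2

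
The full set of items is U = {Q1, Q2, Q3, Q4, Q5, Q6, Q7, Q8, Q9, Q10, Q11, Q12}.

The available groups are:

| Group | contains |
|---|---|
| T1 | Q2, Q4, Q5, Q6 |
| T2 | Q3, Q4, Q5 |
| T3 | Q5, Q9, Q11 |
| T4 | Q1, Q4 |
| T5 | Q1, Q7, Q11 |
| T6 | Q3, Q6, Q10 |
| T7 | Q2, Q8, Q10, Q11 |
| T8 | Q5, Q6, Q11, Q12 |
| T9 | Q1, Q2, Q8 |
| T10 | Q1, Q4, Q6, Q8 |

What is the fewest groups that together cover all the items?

T2 and T3 and T5 and T7 and T8 together: T2 ∪ T3 ∪ T5 ∪ T7 ∪ T8 = {Q1, Q2, Q3, Q4, Q5, Q6, Q7, Q8, Q9, Q10, Q11, Q12} — every item is covered.
No 4 of the 10 groups cover everything (all 210 combinations miss at least one item), so 5 is optimal.

5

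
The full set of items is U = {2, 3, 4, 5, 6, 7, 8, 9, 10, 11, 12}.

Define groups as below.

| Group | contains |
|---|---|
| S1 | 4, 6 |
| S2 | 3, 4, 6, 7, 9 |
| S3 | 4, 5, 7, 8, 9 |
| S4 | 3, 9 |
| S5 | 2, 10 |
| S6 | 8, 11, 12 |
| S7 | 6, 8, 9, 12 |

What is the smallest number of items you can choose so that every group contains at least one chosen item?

The 4 items {2, 6, 8, 9} hit every group.
The groups S1, S4, S5, S6 are pairwise disjoint, so any hitting set needs a separate item for each — at least 4. Hence 4 is optimal.

4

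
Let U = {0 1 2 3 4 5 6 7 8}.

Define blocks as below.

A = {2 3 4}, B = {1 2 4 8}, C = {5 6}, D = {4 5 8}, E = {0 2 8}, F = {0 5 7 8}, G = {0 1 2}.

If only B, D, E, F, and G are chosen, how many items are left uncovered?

2

Union of B, D, E, F, G = {0, 1, 2, 4, 5, 7, 8}.
Not covered: 3, 6 — 2 items.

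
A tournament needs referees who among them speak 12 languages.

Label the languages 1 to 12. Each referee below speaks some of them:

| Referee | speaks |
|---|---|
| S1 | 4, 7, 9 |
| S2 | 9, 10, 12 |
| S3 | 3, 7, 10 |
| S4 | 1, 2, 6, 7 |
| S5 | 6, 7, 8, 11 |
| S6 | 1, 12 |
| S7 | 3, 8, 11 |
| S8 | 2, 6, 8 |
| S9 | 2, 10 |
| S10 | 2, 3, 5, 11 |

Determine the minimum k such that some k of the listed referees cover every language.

Take {S1, S3, S6, S8, S10}. Their union is {1, 2, 3, 4, 5, 6, 7, 8, 9, 10, 11, 12}, which is all 12 languages.
No 4 of the 10 referees cover everything (all 210 combinations miss at least one language), so 5 is optimal.

5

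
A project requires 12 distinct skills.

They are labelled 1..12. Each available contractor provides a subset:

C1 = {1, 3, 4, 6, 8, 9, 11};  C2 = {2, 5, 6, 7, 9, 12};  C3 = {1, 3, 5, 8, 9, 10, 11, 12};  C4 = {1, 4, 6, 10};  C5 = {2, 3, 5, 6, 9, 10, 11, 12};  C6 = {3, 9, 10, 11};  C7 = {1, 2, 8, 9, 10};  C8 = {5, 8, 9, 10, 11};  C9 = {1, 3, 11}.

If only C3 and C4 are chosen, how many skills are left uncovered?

2

Union of C3, C4 = {1, 3, 4, 5, 6, 8, 9, 10, 11, 12}.
Not covered: 2, 7 — 2 skills.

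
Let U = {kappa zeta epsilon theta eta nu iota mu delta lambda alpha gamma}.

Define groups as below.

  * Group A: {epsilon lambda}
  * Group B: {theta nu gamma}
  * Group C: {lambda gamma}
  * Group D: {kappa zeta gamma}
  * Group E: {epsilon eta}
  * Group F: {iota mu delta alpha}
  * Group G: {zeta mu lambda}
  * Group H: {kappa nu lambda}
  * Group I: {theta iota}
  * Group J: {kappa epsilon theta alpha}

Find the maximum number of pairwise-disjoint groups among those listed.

3

D, E, I are pairwise disjoint (D={kappa,zeta,gamma}; E={epsilon,eta}; I={theta,iota}).
Every remaining group overlaps one of these, and no 4 of the listed groups are pairwise disjoint, so 3 is the maximum.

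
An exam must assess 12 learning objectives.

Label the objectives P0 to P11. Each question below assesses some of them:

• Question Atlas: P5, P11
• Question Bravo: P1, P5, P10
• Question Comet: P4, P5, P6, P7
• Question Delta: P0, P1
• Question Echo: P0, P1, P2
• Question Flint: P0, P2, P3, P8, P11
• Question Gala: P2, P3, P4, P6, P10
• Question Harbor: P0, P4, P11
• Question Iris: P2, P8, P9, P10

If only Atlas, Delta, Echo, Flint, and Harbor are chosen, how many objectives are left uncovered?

Union of Atlas, Delta, Echo, Flint, Harbor = {P0, P1, P2, P3, P4, P5, P8, P11}.
Not covered: P6, P7, P9, P10 — 4 objectives.

4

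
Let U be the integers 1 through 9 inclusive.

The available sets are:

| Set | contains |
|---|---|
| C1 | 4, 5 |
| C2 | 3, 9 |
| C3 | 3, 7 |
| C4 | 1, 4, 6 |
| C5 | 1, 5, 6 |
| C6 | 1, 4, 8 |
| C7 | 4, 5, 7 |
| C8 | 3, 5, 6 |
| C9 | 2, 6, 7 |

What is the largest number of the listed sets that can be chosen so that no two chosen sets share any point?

3

C2, C6, C9 are pairwise disjoint (C2={3,9}; C6={1,4,8}; C9={2,6,7}).
Every remaining set overlaps one of these, and no 4 of the listed sets are pairwise disjoint, so 3 is the maximum.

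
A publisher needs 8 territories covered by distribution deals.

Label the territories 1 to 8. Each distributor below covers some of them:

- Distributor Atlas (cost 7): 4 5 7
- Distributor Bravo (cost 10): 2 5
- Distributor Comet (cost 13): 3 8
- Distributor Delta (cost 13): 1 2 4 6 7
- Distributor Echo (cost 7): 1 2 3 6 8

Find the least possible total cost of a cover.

Atlas, Echo together cover every territory (Atlas ∪ Echo = {1, 2, 3, 4, 5, 6, 7, 8}); total cost 7 + 7 = 14.
No covering selection has total cost below 14.

14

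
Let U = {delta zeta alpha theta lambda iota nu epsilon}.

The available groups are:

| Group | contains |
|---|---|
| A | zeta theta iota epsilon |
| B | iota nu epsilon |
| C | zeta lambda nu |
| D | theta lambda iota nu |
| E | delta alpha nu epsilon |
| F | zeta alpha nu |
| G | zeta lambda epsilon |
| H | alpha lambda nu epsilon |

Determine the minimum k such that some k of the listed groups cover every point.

Take {A, E, G}. Their union is {delta, zeta, alpha, theta, lambda, iota, nu, epsilon}, which is all 8 points.
Only E contains delta, so E is forced; the remaining 4 points need at least 2 more groups (each remaining group adds at most 3) — so at least 3 groups are needed, and 3 is optimal.

3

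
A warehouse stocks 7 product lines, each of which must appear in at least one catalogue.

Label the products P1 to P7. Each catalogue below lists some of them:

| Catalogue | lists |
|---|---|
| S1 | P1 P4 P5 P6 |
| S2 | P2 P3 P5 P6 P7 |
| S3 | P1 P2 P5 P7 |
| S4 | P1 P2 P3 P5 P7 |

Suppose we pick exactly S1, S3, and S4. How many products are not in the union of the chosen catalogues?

Union of S1, S3, S4 = {P1, P2, P3, P4, P5, P6, P7} — that's every product, so 0 are uncovered.

0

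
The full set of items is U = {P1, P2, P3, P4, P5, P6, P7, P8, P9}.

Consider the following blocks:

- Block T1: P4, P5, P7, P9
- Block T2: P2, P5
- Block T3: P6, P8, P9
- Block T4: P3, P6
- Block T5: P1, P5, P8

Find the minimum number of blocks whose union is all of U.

T1 and T2 and T4 and T5 together: T1 ∪ T2 ∪ T4 ∪ T5 = {P1, P2, P3, P4, P5, P6, P7, P8, P9} — every item is covered.
Only T2 contains P2, so T2 is forced; the remaining 7 items need at least 3 more blocks (each remaining block adds at most 3) — so at least 4 blocks are needed, and 4 is optimal.

4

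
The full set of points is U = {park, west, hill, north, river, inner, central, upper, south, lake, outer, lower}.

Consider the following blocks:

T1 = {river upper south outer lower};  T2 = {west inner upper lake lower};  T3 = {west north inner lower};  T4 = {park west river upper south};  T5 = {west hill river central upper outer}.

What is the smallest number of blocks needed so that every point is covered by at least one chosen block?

T2 and T3 and T4 and T5 together: T2 ∪ T3 ∪ T4 ∪ T5 = {park, west, hill, north, river, inner, central, upper, south, lake, outer, lower} — every point is covered.
Only T4 contains park, so T4 is forced; the remaining 7 points need at least 3 more blocks (each remaining block adds at most 3) — so at least 4 blocks are needed, and 4 is optimal.

4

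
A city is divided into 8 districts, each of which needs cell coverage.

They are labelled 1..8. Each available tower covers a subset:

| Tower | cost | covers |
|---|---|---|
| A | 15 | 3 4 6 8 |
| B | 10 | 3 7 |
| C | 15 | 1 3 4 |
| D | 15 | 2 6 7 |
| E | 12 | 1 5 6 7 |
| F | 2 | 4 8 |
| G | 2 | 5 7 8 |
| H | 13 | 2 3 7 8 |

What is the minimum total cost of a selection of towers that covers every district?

E, F, H together cover every district (E ∪ F ∪ H = {1, 2, 3, 4, 5, 6, 7, 8}); total cost 12 + 2 + 13 = 27.
The greedy pick G, F, E, H costs 29; no covering selection beats 27.

27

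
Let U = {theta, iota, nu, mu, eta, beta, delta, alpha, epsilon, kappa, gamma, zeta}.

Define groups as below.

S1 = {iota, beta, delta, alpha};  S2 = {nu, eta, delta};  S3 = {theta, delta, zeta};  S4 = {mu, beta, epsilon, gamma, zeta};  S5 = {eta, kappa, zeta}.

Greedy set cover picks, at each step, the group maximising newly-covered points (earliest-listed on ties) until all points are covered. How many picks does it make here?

Greedy: pick S4 (covers 5 new) → pick S1 (covers 3 new) → pick S2 (covers 2 new) → pick S3 (covers 1 new) → pick S5 (covers 1 new). Total picks: 5.

5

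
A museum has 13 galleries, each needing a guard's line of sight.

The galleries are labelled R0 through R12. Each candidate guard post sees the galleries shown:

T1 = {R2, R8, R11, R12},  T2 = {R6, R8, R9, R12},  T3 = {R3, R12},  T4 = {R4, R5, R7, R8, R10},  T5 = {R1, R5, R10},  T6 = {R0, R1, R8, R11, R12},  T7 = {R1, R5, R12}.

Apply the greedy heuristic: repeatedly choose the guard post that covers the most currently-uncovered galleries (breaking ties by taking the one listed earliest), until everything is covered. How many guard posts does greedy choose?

5

Greedy: pick T4 (covers 5 new) → pick T6 (covers 4 new) → pick T2 (covers 2 new) → pick T1 (covers 1 new) → pick T3 (covers 1 new). Total picks: 5.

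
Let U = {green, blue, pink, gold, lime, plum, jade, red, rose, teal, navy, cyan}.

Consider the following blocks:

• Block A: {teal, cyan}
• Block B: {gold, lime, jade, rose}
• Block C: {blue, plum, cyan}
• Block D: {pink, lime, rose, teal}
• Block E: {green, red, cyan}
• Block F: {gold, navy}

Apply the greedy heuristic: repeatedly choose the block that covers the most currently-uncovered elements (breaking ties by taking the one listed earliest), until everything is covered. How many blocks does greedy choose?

Greedy: pick B (covers 4 new) → pick C (covers 3 new) → pick D (covers 2 new) → pick E (covers 2 new) → pick F (covers 1 new). Total picks: 5.

5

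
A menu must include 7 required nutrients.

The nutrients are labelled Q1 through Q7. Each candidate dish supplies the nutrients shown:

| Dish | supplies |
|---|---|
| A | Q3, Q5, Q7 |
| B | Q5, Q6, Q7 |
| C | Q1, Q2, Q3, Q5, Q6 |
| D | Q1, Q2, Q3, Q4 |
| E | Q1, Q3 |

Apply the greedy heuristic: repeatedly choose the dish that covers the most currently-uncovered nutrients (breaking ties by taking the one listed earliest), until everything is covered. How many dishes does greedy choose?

3

Greedy: pick C (covers 5 new) → pick A (covers 1 new) → pick D (covers 1 new). Total picks: 3.
(The true minimum cover uses only 2 dishes, so greedy is not optimal here.)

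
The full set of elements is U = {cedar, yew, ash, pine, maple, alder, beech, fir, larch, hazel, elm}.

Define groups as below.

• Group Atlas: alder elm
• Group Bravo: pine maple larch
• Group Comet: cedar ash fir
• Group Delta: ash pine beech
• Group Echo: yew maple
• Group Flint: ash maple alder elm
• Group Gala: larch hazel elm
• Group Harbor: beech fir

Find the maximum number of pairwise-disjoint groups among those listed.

Echo, Gala, Harbor are pairwise disjoint (Echo={yew,maple}; Gala={larch,hazel,elm}; Harbor={beech,fir}).
Every remaining group overlaps one of these, and no 4 of the listed groups are pairwise disjoint, so 3 is the maximum.

3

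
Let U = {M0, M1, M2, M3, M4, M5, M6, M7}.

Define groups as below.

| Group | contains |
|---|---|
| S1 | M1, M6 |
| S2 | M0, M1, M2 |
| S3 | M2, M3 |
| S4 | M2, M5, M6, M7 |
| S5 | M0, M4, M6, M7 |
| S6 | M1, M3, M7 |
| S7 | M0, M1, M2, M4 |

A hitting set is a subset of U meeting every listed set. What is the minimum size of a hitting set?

3

The 3 items {M1, M3, M6} hit every group.
No choice of 2 items meets every group, so 3 is the minimum.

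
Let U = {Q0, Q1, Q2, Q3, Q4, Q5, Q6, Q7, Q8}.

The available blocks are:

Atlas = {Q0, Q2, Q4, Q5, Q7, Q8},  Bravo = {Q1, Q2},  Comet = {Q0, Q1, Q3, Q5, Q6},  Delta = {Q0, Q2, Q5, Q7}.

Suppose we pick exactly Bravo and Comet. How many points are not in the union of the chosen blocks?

3

Union of Bravo, Comet = {Q0, Q1, Q2, Q3, Q5, Q6}.
Not covered: Q4, Q7, Q8 — 3 points.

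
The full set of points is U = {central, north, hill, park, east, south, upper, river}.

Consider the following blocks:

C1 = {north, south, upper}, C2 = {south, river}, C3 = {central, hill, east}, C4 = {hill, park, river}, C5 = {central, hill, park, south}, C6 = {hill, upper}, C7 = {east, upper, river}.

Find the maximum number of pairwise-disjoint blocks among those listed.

C1, C4 are pairwise disjoint (C1={north,south,upper}; C4={hill,park,river}).
Every remaining block overlaps one of these, and no 3 of the listed blocks are pairwise disjoint, so 2 is the maximum.

2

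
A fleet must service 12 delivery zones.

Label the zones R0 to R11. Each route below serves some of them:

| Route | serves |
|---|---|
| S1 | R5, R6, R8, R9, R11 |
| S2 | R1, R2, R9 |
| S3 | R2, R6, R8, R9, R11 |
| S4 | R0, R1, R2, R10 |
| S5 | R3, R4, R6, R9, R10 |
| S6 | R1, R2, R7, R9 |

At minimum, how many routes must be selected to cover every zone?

S1 and S4 and S5 and S6 together: S1 ∪ S4 ∪ S5 ∪ S6 = {R0, R1, R2, R3, R4, R5, R6, R7, R8, R9, R10, R11} — every zone is covered.
Only S5 contains R3, so S5 is forced; the remaining 7 zones need at least 3 more routes (each remaining route adds at most 3) — so at least 4 routes are needed, and 4 is optimal.

4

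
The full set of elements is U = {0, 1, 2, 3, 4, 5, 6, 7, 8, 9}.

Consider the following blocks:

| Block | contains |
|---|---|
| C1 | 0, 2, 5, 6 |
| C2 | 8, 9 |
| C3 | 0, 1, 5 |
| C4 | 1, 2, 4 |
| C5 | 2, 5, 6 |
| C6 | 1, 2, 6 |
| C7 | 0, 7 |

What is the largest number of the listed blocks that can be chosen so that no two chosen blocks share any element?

3

C2, C6, C7 are pairwise disjoint (C2={8,9}; C6={1,2,6}; C7={0,7}).
Every remaining block overlaps one of these, and no 4 of the listed blocks are pairwise disjoint, so 3 is the maximum.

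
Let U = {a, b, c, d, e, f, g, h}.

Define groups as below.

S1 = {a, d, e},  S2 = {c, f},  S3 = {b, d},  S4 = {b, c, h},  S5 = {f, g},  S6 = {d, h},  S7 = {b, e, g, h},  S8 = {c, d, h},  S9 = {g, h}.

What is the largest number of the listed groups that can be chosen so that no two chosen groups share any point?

3

S1, S4, S5 are pairwise disjoint (S1={a,d,e}; S4={b,c,h}; S5={f,g}).
Every remaining group overlaps one of these, and no 4 of the listed groups are pairwise disjoint, so 3 is the maximum.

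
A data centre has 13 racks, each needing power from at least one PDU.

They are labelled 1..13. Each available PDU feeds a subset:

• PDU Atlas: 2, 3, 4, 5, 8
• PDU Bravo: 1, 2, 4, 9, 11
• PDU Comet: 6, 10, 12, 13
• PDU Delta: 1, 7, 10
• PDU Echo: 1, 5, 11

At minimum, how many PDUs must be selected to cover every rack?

Atlas and Bravo and Comet and Delta together: Atlas ∪ Bravo ∪ Comet ∪ Delta = {1, 2, 3, 4, 5, 6, 7, 8, 9, 10, 11, 12, 13} — every rack is covered.
No 3 of the 5 PDUs cover everything (all 10 combinations miss at least one rack), so 4 is optimal.

4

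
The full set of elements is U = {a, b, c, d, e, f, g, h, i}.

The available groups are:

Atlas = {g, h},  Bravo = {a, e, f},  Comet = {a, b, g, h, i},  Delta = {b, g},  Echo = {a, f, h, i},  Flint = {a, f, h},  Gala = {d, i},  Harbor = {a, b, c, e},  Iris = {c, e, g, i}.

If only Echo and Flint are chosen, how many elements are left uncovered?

5

Union of Echo, Flint = {a, f, h, i}.
Not covered: b, c, d, e, g — 5 elements.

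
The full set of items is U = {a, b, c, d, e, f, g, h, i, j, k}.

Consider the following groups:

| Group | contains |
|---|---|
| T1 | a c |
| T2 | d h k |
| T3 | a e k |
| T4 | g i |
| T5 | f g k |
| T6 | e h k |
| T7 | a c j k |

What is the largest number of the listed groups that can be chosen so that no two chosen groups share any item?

3

T1, T4, T6 are pairwise disjoint (T1={a,c}; T4={g,i}; T6={e,h,k}).
Every remaining group overlaps one of these, and no 4 of the listed groups are pairwise disjoint, so 3 is the maximum.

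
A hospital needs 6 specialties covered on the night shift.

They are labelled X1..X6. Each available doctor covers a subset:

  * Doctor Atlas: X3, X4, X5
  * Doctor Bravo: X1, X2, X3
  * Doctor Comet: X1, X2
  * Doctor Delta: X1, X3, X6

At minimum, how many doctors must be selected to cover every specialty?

3

Take {Atlas, Comet, Delta}. Their union is {X1, X2, X3, X4, X5, X6}, which is all 6 specialties.
Only Atlas contains X4, so Atlas is forced; the remaining 3 specialties need at least 2 more doctors (each remaining doctor adds at most 2) — so at least 3 doctors are needed, and 3 is optimal.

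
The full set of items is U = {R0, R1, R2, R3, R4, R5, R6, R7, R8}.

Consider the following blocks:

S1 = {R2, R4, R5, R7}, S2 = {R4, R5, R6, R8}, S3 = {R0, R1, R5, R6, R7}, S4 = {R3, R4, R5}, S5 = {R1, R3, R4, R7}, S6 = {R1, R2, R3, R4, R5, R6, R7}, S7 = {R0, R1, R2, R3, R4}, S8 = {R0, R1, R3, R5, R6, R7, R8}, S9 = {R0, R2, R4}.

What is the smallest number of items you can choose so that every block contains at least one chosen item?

The 2 items {R0, R4} hit every block.
No single item lies in every block, so at least 2 are needed and 2 is optimal.

2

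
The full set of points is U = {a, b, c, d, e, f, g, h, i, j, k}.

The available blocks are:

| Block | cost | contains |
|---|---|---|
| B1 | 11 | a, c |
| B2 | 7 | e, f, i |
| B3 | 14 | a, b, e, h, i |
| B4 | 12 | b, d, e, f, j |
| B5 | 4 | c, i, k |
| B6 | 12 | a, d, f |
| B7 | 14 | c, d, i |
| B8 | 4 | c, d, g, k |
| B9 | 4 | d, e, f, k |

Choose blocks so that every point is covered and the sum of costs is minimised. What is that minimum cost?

30

B3, B4, B8 together cover every point (B3 ∪ B4 ∪ B8 = {a, b, c, d, e, f, g, h, i, j, k}); total cost 14 + 12 + 4 = 30.
The greedy pick B8, B9, B3, B4 costs 34; no covering selection beats 30.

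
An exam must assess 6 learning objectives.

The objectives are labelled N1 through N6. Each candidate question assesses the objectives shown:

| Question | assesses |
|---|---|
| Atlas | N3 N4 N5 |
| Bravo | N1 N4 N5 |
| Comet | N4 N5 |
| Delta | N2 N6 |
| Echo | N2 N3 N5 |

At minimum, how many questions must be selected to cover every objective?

3

Take {Bravo, Delta, Echo}. Their union is {N1, N2, N3, N4, N5, N6}, which is all 6 objectives.
Only Bravo contains N1, so Bravo is forced; the remaining 3 objectives need at least 2 more questions (each remaining question adds at most 2) — so at least 3 questions are needed, and 3 is optimal.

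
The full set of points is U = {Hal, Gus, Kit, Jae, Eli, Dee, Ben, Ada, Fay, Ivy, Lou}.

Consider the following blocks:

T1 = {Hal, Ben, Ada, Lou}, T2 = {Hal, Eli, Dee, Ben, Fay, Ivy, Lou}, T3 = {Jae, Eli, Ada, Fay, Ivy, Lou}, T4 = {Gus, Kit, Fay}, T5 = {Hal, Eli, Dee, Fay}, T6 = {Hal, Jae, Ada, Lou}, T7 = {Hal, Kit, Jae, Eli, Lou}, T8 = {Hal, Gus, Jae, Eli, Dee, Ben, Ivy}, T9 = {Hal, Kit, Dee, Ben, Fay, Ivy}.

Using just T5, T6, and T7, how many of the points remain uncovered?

Union of T5, T6, T7 = {Hal, Kit, Jae, Eli, Dee, Ada, Fay, Lou}.
Not covered: Gus, Ben, Ivy — 3 points.

3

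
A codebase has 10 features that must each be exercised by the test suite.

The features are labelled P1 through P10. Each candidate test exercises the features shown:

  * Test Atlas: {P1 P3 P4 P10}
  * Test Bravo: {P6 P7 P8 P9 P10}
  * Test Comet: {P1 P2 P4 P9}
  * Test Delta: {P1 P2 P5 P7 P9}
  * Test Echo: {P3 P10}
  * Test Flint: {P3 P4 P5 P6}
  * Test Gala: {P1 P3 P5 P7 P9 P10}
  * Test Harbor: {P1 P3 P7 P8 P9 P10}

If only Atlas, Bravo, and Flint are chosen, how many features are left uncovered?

Union of Atlas, Bravo, Flint = {P1, P3, P4, P5, P6, P7, P8, P9, P10}.
Not covered: P2 — 1 feature.

1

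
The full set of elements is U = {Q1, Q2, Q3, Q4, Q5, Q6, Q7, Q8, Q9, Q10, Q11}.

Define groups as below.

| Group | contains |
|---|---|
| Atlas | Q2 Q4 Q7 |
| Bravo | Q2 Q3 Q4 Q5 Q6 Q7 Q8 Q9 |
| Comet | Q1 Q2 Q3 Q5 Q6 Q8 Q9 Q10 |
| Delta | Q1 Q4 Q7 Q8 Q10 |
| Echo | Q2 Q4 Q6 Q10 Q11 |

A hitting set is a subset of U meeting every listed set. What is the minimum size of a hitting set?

Take H = {Q2, Q8}. Each listed group contains at least one of these, so H is a hitting set of size 2.
No single element lies in every group, so at least 2 are needed and 2 is optimal.

2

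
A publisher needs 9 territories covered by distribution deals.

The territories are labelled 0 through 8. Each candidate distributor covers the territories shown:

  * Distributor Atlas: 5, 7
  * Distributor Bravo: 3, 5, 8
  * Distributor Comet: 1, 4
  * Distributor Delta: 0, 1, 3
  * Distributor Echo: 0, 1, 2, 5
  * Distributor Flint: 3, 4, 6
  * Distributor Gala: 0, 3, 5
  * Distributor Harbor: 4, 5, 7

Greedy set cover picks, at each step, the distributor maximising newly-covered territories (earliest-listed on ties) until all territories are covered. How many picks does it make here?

4

Greedy: pick Echo (covers 4 new) → pick Flint (covers 3 new) → pick Atlas (covers 1 new) → pick Bravo (covers 1 new). Total picks: 4.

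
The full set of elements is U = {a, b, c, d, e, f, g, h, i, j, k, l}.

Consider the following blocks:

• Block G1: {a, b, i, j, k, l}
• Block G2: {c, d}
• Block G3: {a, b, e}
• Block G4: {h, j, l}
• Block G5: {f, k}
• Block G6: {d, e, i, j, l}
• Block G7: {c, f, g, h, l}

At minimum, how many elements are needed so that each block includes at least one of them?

Take T = {c, e, f, l}. Each listed block contains at least one of these, so T is a hitting set of size 4.
The blocks G2, G3, G4, G5 are pairwise disjoint, so any hitting set needs a separate element for each — at least 4. Hence 4 is optimal.

4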